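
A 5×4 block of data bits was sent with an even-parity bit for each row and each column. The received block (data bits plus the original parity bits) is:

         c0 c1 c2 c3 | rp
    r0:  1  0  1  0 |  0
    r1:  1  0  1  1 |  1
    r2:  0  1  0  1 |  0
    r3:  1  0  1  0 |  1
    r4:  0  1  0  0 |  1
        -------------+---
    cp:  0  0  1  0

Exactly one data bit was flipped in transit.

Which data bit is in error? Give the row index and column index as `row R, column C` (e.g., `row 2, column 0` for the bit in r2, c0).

Recompute each row's even parity and compare to rp:
  r0: data parity 0, sent rp 0 → ok
  r1: data parity 1, sent rp 1 → ok
  r2: data parity 0, sent rp 0 → ok
  r3: data parity 0, sent rp 1 → mismatch
  r4: data parity 1, sent rp 1 → ok
Recompute each column's even parity and compare to cp:
  c0: data parity 1, sent cp 0 → mismatch
  c1: data parity 0, sent cp 0 → ok
  c2: data parity 1, sent cp 1 → ok
  c3: data parity 0, sent cp 0 → ok
Exactly one row (r3) and one column (c0) fail → the flipped bit is at their intersection.

row 3, column 0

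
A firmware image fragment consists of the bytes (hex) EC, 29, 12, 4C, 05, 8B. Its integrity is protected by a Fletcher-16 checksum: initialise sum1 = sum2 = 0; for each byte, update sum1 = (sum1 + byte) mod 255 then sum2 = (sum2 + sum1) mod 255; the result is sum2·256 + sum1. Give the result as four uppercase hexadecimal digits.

Running sums (mod 255):
  after byte 0 (EC): sum1=236, sum2=236
  after byte 1 (29): sum1=22, sum2=3
  after byte 2 (12): sum1=40, sum2=43
  after byte 3 (4C): sum1=116, sum2=159
  after byte 4 (05): sum1=121, sum2=25
  after byte 5 (8B): sum1=5, sum2=30
Checksum = sum2·256 + sum1 = 30·256 + 5 = 7685 = 0x1E05.

1E05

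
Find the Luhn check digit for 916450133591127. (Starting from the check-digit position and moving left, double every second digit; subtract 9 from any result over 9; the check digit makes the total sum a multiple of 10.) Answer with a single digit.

7

Partial digits right→left: 7 2 1 1 9 5 3 3 1 0 5 4 6 1 9
Double every second digit counting from the check-digit position (so the 1st, 3rd, 5th, ... of the partial from the right).
  doubled (with −9 where >9): 5 2 9 6 2 1 3 9 → sum 37
  kept as-is: 2 1 5 3 0 4 1 → sum 16
Total = 37 + 16 = 53.
Check digit = (10 − (53 mod 10)) mod 10 = 7.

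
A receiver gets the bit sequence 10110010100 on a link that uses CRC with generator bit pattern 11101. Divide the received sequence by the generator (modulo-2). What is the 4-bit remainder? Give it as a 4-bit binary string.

Modulo-2 division of 10110010100 by 11101:
  pos 0: 10110 XOR 11101 = 01011
  pos 1: 10110 XOR 11101 = 01011
  pos 2: 10111 XOR 11101 = 01010
  pos 3: 10100 XOR 11101 = 01001
  pos 4: 10011 XOR 11101 = 01110
  pos 5: 11100 XOR 11101 = 00001
Remainder = 0010 (nonzero — an error is detected).

0010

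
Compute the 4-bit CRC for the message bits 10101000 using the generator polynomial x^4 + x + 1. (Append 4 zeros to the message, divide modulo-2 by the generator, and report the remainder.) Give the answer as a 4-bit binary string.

1111

Append 4 zeros: 101010000000. Divide by 10011 (XOR where the leading bit is 1):
  pos 0: 10101 XOR 10011 = 00110
  pos 2: 11000 XOR 10011 = 01011
  pos 3: 10110 XOR 10011 = 00101
  pos 5: 10100 XOR 10011 = 00111
  pos 7: 11100 XOR 10011 = 01111
Remainder (last 4 bits) = 1111. This is the CRC / FCS.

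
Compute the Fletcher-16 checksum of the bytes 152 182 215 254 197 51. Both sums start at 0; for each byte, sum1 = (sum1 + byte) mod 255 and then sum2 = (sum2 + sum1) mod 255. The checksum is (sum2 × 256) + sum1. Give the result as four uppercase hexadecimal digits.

Running sums (mod 255):
  after byte 0 (152): sum1=152, sum2=152
  after byte 1 (182): sum1=79, sum2=231
  after byte 2 (215): sum1=39, sum2=15
  after byte 3 (254): sum1=38, sum2=53
  after byte 4 (197): sum1=235, sum2=33
  after byte 5 (51): sum1=31, sum2=64
Checksum = sum2·256 + sum1 = 64·256 + 31 = 16415 = 0x401F.

401F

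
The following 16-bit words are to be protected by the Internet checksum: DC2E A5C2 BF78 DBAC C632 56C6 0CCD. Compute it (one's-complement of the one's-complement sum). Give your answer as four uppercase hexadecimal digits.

One's-complement addition (fold any carry out of bit 15 back into bit 0):
  0xDC2E + 0xA5C2 = 0x181F0 → wrap carry → 0x81F1
  0x81F1 + 0xBF78 = 0x14169 → wrap carry → 0x416A
  0x416A + 0xDBAC = 0x11D16 → wrap carry → 0x1D17
  0x1D17 + 0xC632 = 0x0E349
  0xE349 + 0x56C6 = 0x13A0F → wrap carry → 0x3A10
  0x3A10 + 0x0CCD = 0x046DD
One's-complement sum = 0x46DD.
Checksum = ~0x46DD & 0xFFFF = 0xB922.

B922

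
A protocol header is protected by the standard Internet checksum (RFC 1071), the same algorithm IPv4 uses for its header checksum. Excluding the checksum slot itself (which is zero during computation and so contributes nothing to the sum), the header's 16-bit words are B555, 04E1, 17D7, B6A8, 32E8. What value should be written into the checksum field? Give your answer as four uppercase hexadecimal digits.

4461

One's-complement addition (fold any carry out of bit 15 back into bit 0):
  0xB555 + 0x04E1 = 0x0BA36
  0xBA36 + 0x17D7 = 0x0D20D
  0xD20D + 0xB6A8 = 0x188B5 → wrap carry → 0x88B6
  0x88B6 + 0x32E8 = 0x0BB9E
One's-complement sum = 0xBB9E.
Checksum = ~0xBB9E & 0xFFFF = 0x4461.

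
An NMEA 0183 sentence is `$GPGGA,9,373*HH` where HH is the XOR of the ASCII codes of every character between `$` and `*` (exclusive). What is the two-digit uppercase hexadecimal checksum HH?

58

XOR the ASCII codes of the payload characters:
  'G' = 0x47 → acc = 0x47
  'P' = 0x50 → acc = 0x17
  'G' = 0x47 → acc = 0x50
  'G' = 0x47 → acc = 0x17
  'A' = 0x41 → acc = 0x56
  ',' = 0x2C → acc = 0x7A
  '9' = 0x39 → acc = 0x43
  ',' = 0x2C → acc = 0x6F
  '3' = 0x33 → acc = 0x5C
  '7' = 0x37 → acc = 0x6B
  '3' = 0x33 → acc = 0x58
Checksum = 0x58.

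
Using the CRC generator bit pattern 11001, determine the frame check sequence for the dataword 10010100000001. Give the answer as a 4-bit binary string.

Append 4 zeros: 100101000000010000. Divide by 11001 (XOR where the leading bit is 1):
  pos 0: 10010 XOR 11001 = 01011
  pos 1: 10111 XOR 11001 = 01110
  pos 2: 11100 XOR 11001 = 00101
  pos 4: 10100 XOR 11001 = 01101
  pos 5: 11010 XOR 11001 = 00011
  pos 8: 11000 XOR 11001 = 00001
  pos 12: 11000 XOR 11001 = 00001
Remainder (last 4 bits) = 0010. This is the CRC / FCS.

0010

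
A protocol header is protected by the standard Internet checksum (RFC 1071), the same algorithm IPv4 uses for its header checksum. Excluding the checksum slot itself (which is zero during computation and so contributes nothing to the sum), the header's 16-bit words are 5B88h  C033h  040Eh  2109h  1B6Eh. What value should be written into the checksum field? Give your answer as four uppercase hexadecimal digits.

A3BE

One's-complement addition (fold any carry out of bit 15 back into bit 0):
  0x5B88 + 0xC033 = 0x11BBB → wrap carry → 0x1BBC
  0x1BBC + 0x040E = 0x01FCA
  0x1FCA + 0x2109 = 0x040D3
  0x40D3 + 0x1B6E = 0x05C41
One's-complement sum = 0x5C41.
Checksum = ~0x5C41 & 0xFFFF = 0xA3BE.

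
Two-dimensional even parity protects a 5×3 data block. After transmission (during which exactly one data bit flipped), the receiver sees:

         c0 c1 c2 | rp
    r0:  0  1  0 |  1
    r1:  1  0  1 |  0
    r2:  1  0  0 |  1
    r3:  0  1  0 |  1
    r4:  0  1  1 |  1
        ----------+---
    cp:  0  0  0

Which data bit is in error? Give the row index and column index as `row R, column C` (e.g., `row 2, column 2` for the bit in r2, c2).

Recompute each row's even parity and compare to rp:
  r0: data parity 1, sent rp 1 → ok
  r1: data parity 0, sent rp 0 → ok
  r2: data parity 1, sent rp 1 → ok
  r3: data parity 1, sent rp 1 → ok
  r4: data parity 0, sent rp 1 → mismatch
Recompute each column's even parity and compare to cp:
  c0: data parity 0, sent cp 0 → ok
  c1: data parity 1, sent cp 0 → mismatch
  c2: data parity 0, sent cp 0 → ok
Exactly one row (r4) and one column (c1) fail → the flipped bit is at their intersection.

row 4, column 1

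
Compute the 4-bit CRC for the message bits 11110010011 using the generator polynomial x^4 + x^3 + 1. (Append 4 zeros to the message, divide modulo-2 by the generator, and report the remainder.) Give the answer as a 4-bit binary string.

Append 4 zeros: 111100100110000. Divide by 11001 (XOR where the leading bit is 1):
  pos 0: 11110 XOR 11001 = 00111
  pos 2: 11101 XOR 11001 = 00100
  pos 4: 10000 XOR 11001 = 01001
  pos 5: 10011 XOR 11001 = 01010
  pos 6: 10101 XOR 11001 = 01100
  pos 7: 11000 XOR 11001 = 00001
Remainder (last 4 bits) = 1000. This is the CRC / FCS.

1000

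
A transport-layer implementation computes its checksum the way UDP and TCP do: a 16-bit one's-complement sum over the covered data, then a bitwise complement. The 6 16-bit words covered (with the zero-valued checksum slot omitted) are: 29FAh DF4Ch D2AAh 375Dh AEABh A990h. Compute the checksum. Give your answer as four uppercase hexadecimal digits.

9474

One's-complement addition (fold any carry out of bit 15 back into bit 0):
  0x29FA + 0xDF4C = 0x10946 → wrap carry → 0x0947
  0x0947 + 0xD2AA = 0x0DBF1
  0xDBF1 + 0x375D = 0x1134E → wrap carry → 0x134F
  0x134F + 0xAEAB = 0x0C1FA
  0xC1FA + 0xA990 = 0x16B8A → wrap carry → 0x6B8B
One's-complement sum = 0x6B8B.
Checksum = ~0x6B8B & 0xFFFF = 0x9474.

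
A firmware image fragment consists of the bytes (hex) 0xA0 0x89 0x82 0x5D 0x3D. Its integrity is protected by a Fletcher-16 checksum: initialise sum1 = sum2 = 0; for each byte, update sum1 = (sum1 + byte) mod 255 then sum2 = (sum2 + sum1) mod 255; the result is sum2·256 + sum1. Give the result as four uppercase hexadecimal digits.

C847

Running sums (mod 255):
  after byte 0 (0xA0): sum1=160, sum2=160
  after byte 1 (0x89): sum1=42, sum2=202
  after byte 2 (0x82): sum1=172, sum2=119
  after byte 3 (0x5D): sum1=10, sum2=129
  after byte 4 (0x3D): sum1=71, sum2=200
Checksum = sum2·256 + sum1 = 200·256 + 71 = 51271 = 0xC847.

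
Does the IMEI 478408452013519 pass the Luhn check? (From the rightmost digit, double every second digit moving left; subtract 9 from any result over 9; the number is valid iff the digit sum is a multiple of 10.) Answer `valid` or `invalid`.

invalid

From the right, keep odd positions and double even positions (subtract 9 from any doubled value over 9):
  doubled (positions 2,4,...): 2 6 0 1 7 8 5 → sum 29
  kept (positions 1,3,...): 9 5 1 2 4 0 8 4 → sum 33
Total = 62.
62 mod 10 = 2, so the number is invalid.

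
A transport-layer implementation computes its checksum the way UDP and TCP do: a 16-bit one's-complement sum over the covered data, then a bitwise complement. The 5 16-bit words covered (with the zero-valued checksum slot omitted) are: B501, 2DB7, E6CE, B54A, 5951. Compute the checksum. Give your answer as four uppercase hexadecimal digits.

27DC

One's-complement addition (fold any carry out of bit 15 back into bit 0):
  0xB501 + 0x2DB7 = 0x0E2B8
  0xE2B8 + 0xE6CE = 0x1C986 → wrap carry → 0xC987
  0xC987 + 0xB54A = 0x17ED1 → wrap carry → 0x7ED2
  0x7ED2 + 0x5951 = 0x0D823
One's-complement sum = 0xD823.
Checksum = ~0xD823 & 0xFFFF = 0x27DC.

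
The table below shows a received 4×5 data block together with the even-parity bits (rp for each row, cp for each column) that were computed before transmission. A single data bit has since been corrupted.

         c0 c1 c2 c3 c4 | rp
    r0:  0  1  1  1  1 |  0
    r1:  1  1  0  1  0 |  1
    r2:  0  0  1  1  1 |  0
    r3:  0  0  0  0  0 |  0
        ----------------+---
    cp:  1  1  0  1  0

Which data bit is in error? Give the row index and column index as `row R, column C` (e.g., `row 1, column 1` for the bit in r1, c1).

Recompute each row's even parity and compare to rp:
  r0: data parity 0, sent rp 0 → ok
  r1: data parity 1, sent rp 1 → ok
  r2: data parity 1, sent rp 0 → mismatch
  r3: data parity 0, sent rp 0 → ok
Recompute each column's even parity and compare to cp:
  c0: data parity 1, sent cp 1 → ok
  c1: data parity 0, sent cp 1 → mismatch
  c2: data parity 0, sent cp 0 → ok
  c3: data parity 1, sent cp 1 → ok
  c4: data parity 0, sent cp 0 → ok
Exactly one row (r2) and one column (c1) fail → the flipped bit is at their intersection.

row 2, column 1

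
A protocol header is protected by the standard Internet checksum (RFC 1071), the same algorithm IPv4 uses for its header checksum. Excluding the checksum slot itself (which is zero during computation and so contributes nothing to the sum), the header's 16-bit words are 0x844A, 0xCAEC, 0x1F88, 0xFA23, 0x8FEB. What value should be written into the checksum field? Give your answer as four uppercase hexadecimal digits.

One's-complement addition (fold any carry out of bit 15 back into bit 0):
  0x844A + 0xCAEC = 0x14F36 → wrap carry → 0x4F37
  0x4F37 + 0x1F88 = 0x06EBF
  0x6EBF + 0xFA23 = 0x168E2 → wrap carry → 0x68E3
  0x68E3 + 0x8FEB = 0x0F8CE
One's-complement sum = 0xF8CE.
Checksum = ~0xF8CE & 0xFFFF = 0x0731.

0731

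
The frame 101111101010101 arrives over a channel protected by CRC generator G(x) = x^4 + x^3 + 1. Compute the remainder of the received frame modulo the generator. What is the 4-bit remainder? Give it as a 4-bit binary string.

0000

Modulo-2 division of 101111101010101 by 11001:
  pos 0: 10111 XOR 11001 = 01110
  pos 1: 11101 XOR 11001 = 00100
  pos 3: 10010 XOR 11001 = 01011
  pos 4: 10111 XOR 11001 = 01110
  pos 5: 11100 XOR 11001 = 00101
  pos 7: 10110 XOR 11001 = 01111
  pos 8: 11111 XOR 11001 = 00110
  pos 10: 11001 XOR 11001 = 00000
Remainder = 0000 (zero — the frame passes the CRC check).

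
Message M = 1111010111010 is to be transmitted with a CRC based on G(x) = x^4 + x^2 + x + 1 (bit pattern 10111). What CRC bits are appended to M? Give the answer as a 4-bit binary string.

Append 4 zeros: 11110101110100000. Divide by 10111 (XOR where the leading bit is 1):
  pos 0: 11110 XOR 10111 = 01001
  pos 1: 10011 XOR 10111 = 00100
  pos 3: 10001 XOR 10111 = 00110
  pos 5: 11011 XOR 10111 = 01100
  pos 6: 11000 XOR 10111 = 01111
  pos 7: 11111 XOR 10111 = 01000
  pos 8: 10000 XOR 10111 = 00111
  pos 10: 11100 XOR 10111 = 01011
  pos 11: 10110 XOR 10111 = 00001
Remainder (last 4 bits) = 0010. This is the CRC / FCS.

0010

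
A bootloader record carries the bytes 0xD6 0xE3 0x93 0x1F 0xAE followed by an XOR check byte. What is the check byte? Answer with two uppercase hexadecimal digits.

XOR the bytes together:
  start with 0xD6
  0xD6 ⊕ 0xE3 = 0x35
  0x35 ⊕ 0x93 = 0xA6
  0xA6 ⊕ 0x1F = 0xB9
  0xB9 ⊕ 0xAE = 0x17

17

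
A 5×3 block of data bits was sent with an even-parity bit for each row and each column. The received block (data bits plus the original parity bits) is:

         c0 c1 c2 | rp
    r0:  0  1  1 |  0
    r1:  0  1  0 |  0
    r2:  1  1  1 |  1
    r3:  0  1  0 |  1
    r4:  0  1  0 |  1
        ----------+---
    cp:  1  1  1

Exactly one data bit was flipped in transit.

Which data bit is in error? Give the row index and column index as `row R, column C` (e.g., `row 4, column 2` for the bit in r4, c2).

row 1, column 2

Recompute each row's even parity and compare to rp:
  r0: data parity 0, sent rp 0 → ok
  r1: data parity 1, sent rp 0 → mismatch
  r2: data parity 1, sent rp 1 → ok
  r3: data parity 1, sent rp 1 → ok
  r4: data parity 1, sent rp 1 → ok
Recompute each column's even parity and compare to cp:
  c0: data parity 1, sent cp 1 → ok
  c1: data parity 1, sent cp 1 → ok
  c2: data parity 0, sent cp 1 → mismatch
Exactly one row (r1) and one column (c2) fail → the flipped bit is at their intersection.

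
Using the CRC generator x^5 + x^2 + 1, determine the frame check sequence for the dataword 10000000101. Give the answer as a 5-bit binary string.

01110

Append 5 zeros: 1000000010100000. Divide by 100101 (XOR where the leading bit is 1):
  pos 0: 100000 XOR 100101 = 000101
  pos 3: 101001 XOR 100101 = 001100
  pos 5: 110001 XOR 100101 = 010100
  pos 6: 101000 XOR 100101 = 001101
  pos 8: 110100 XOR 100101 = 010001
  pos 9: 100010 XOR 100101 = 000111
Remainder (last 5 bits) = 01110. This is the CRC / FCS.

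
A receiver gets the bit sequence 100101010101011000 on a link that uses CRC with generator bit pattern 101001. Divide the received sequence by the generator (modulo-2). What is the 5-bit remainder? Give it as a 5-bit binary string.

Modulo-2 division of 100101010101011000 by 101001:
  pos 0: 100101 XOR 101001 = 001100
  pos 2: 110001 XOR 101001 = 011000
  pos 3: 110000 XOR 101001 = 011001
  pos 4: 110011 XOR 101001 = 011010
  pos 5: 110100 XOR 101001 = 011101
  pos 6: 111011 XOR 101001 = 010010
  pos 7: 100100 XOR 101001 = 001101
  pos 9: 110111 XOR 101001 = 011110
  pos 10: 111100 XOR 101001 = 010101
  pos 11: 101010 XOR 101001 = 000011
Remainder = 00110 (nonzero — an error is detected).

00110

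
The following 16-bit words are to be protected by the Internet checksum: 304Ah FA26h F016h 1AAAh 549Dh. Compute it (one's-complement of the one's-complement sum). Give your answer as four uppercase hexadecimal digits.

One's-complement addition (fold any carry out of bit 15 back into bit 0):
  0x304A + 0xFA26 = 0x12A70 → wrap carry → 0x2A71
  0x2A71 + 0xF016 = 0x11A87 → wrap carry → 0x1A88
  0x1A88 + 0x1AAA = 0x03532
  0x3532 + 0x549D = 0x089CF
One's-complement sum = 0x89CF.
Checksum = ~0x89CF & 0xFFFF = 0x7630.

7630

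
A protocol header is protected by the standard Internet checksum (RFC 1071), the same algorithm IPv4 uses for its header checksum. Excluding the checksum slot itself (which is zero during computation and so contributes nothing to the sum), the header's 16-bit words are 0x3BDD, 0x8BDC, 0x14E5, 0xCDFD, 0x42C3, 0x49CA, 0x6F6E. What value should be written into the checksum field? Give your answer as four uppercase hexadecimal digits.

5967

One's-complement addition (fold any carry out of bit 15 back into bit 0):
  0x3BDD + 0x8BDC = 0x0C7B9
  0xC7B9 + 0x14E5 = 0x0DC9E
  0xDC9E + 0xCDFD = 0x1AA9B → wrap carry → 0xAA9C
  0xAA9C + 0x42C3 = 0x0ED5F
  0xED5F + 0x49CA = 0x13729 → wrap carry → 0x372A
  0x372A + 0x6F6E = 0x0A698
One's-complement sum = 0xA698.
Checksum = ~0xA698 & 0xFFFF = 0x5967.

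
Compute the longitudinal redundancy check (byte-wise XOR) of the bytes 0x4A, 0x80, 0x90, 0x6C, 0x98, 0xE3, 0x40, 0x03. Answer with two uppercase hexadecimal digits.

XOR the bytes together:
  start with 0x4A
  0x4A ⊕ 0x80 = 0xCA
  0xCA ⊕ 0x90 = 0x5A
  0x5A ⊕ 0x6C = 0x36
  0x36 ⊕ 0x98 = 0xAE
  0xAE ⊕ 0xE3 = 0x4D
  0x4D ⊕ 0x40 = 0x0D
  0x0D ⊕ 0x03 = 0x0E

0E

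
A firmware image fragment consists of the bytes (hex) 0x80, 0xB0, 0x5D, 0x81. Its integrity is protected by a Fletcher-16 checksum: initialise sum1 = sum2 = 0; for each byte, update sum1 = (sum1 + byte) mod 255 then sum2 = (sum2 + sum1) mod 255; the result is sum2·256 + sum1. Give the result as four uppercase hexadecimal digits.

5010

Running sums (mod 255):
  after byte 0 (0x80): sum1=128, sum2=128
  after byte 1 (0xB0): sum1=49, sum2=177
  after byte 2 (0x5D): sum1=142, sum2=64
  after byte 3 (0x81): sum1=16, sum2=80
Checksum = sum2·256 + sum1 = 80·256 + 16 = 20496 = 0x5010.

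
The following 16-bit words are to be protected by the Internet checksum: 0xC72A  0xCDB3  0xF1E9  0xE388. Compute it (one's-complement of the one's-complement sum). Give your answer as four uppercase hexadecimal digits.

95AE

One's-complement addition (fold any carry out of bit 15 back into bit 0):
  0xC72A + 0xCDB3 = 0x194DD → wrap carry → 0x94DE
  0x94DE + 0xF1E9 = 0x186C7 → wrap carry → 0x86C8
  0x86C8 + 0xE388 = 0x16A50 → wrap carry → 0x6A51
One's-complement sum = 0x6A51.
Checksum = ~0x6A51 & 0xFFFF = 0x95AE.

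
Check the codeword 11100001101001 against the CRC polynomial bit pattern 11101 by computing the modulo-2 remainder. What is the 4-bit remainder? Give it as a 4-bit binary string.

Modulo-2 division of 11100001101001 by 11101:
  pos 0: 11100 XOR 11101 = 00001
  pos 4: 10011 XOR 11101 = 01110
  pos 5: 11100 XOR 11101 = 00001
  pos 9: 11001 XOR 11101 = 00100
Remainder = 0100 (nonzero — an error is detected).

0100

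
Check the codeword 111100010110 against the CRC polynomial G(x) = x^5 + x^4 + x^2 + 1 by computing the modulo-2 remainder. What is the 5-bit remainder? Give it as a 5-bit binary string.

Modulo-2 division of 111100010110 by 110101:
  pos 0: 111100 XOR 110101 = 001001
  pos 2: 100101 XOR 110101 = 010000
  pos 3: 100000 XOR 110101 = 010101
  pos 4: 101011 XOR 110101 = 011110
  pos 5: 111101 XOR 110101 = 001000
Remainder = 10000 (nonzero — an error is detected).

10000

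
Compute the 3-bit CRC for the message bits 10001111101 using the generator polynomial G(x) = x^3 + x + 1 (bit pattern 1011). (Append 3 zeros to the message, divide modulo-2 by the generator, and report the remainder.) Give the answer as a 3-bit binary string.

Append 3 zeros: 10001111101000. Divide by 1011 (XOR where the leading bit is 1):
  pos 0: 1000 XOR 1011 = 0011
  pos 2: 1111 XOR 1011 = 0100
  pos 3: 1001 XOR 1011 = 0010
  pos 5: 1011 XOR 1011 = 0000
  pos 10: 1000 XOR 1011 = 0011
Remainder (last 3 bits) = 011. This is the CRC / FCS.

011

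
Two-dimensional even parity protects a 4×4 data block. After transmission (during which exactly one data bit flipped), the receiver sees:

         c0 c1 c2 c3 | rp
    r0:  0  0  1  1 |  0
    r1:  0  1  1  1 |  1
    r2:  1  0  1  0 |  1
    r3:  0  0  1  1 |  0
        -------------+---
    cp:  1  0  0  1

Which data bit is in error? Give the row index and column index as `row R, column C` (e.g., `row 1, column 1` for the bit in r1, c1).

Recompute each row's even parity and compare to rp:
  r0: data parity 0, sent rp 0 → ok
  r1: data parity 1, sent rp 1 → ok
  r2: data parity 0, sent rp 1 → mismatch
  r3: data parity 0, sent rp 0 → ok
Recompute each column's even parity and compare to cp:
  c0: data parity 1, sent cp 1 → ok
  c1: data parity 1, sent cp 0 → mismatch
  c2: data parity 0, sent cp 0 → ok
  c3: data parity 1, sent cp 1 → ok
Exactly one row (r2) and one column (c1) fail → the flipped bit is at their intersection.

row 2, column 1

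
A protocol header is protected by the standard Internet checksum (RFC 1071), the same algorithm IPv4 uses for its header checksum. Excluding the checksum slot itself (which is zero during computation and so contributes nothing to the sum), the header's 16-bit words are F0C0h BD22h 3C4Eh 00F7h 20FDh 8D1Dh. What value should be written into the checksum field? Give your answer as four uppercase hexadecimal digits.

66BC

One's-complement addition (fold any carry out of bit 15 back into bit 0):
  0xF0C0 + 0xBD22 = 0x1ADE2 → wrap carry → 0xADE3
  0xADE3 + 0x3C4E = 0x0EA31
  0xEA31 + 0x00F7 = 0x0EB28
  0xEB28 + 0x20FD = 0x10C25 → wrap carry → 0x0C26
  0x0C26 + 0x8D1D = 0x09943
One's-complement sum = 0x9943.
Checksum = ~0x9943 & 0xFFFF = 0x66BC.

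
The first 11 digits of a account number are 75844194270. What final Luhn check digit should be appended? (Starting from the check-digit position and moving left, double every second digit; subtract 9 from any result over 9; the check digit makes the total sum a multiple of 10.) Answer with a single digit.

6

Partial digits right→left: 0 7 2 4 9 1 4 4 8 5 7
Double every second digit counting from the check-digit position (so the 1st, 3rd, 5th, ... of the partial from the right).
  doubled (with −9 where >9): 0 4 9 8 7 5 → sum 33
  kept as-is: 7 4 1 4 5 → sum 21
Total = 33 + 21 = 54.
Check digit = (10 − (54 mod 10)) mod 10 = 6.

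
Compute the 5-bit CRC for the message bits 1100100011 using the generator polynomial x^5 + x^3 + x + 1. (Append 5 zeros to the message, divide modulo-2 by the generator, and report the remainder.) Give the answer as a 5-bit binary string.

00100

Append 5 zeros: 110010001100000. Divide by 101011 (XOR where the leading bit is 1):
  pos 0: 110010 XOR 101011 = 011001
  pos 1: 110010 XOR 101011 = 011001
  pos 2: 110010 XOR 101011 = 011001
  pos 3: 110011 XOR 101011 = 011000
  pos 4: 110001 XOR 101011 = 011010
  pos 5: 110100 XOR 101011 = 011111
  pos 6: 111110 XOR 101011 = 010101
  pos 7: 101010 XOR 101011 = 000001
Remainder (last 5 bits) = 00100. This is the CRC / FCS.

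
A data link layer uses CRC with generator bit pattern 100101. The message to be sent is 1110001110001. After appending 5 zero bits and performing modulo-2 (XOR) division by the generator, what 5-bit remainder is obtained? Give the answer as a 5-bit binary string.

11110

Append 5 zeros: 111000111000100000. Divide by 100101 (XOR where the leading bit is 1):
  pos 0: 111000 XOR 100101 = 011101
  pos 1: 111011 XOR 100101 = 011110
  pos 2: 111101 XOR 100101 = 011000
  pos 3: 110001 XOR 100101 = 010100
  pos 4: 101000 XOR 100101 = 001101
  pos 6: 110100 XOR 100101 = 010001
  pos 7: 100011 XOR 100101 = 000110
  pos 10: 110000 XOR 100101 = 010101
  pos 11: 101010 XOR 100101 = 001111
Remainder (last 5 bits) = 11110. This is the CRC / FCS.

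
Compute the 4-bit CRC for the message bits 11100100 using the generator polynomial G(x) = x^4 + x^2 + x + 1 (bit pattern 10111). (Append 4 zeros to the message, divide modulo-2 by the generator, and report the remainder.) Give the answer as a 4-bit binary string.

Append 4 zeros: 111001000000. Divide by 10111 (XOR where the leading bit is 1):
  pos 0: 11100 XOR 10111 = 01011
  pos 1: 10111 XOR 10111 = 00000
Remainder (last 4 bits) = 0000. This is the CRC / FCS.

0000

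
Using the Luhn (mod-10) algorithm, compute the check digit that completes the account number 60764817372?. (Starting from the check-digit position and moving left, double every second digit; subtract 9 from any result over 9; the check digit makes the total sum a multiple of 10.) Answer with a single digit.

Partial digits right→left: 2 7 3 7 1 8 4 6 7 0 6
Double every second digit counting from the check-digit position (so the 1st, 3rd, 5th, ... of the partial from the right).
  doubled (with −9 where >9): 4 6 2 8 5 3 → sum 28
  kept as-is: 7 7 8 6 0 → sum 28
Total = 28 + 28 = 56.
Check digit = (10 − (56 mod 10)) mod 10 = 4.

4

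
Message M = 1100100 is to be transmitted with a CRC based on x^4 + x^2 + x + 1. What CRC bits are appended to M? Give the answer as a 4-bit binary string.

Append 4 zeros: 11001000000. Divide by 10111 (XOR where the leading bit is 1):
  pos 0: 11001 XOR 10111 = 01110
  pos 1: 11100 XOR 10111 = 01011
  pos 2: 10110 XOR 10111 = 00001
  pos 6: 10000 XOR 10111 = 00111
Remainder (last 4 bits) = 0111. This is the CRC / FCS.

0111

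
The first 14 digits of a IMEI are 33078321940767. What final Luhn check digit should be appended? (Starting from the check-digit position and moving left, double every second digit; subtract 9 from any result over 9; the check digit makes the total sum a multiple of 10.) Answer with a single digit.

5

Partial digits right→left: 7 6 7 0 4 9 1 2 3 8 7 0 3 3
Double every second digit counting from the check-digit position (so the 1st, 3rd, 5th, ... of the partial from the right).
  doubled (with −9 where >9): 5 5 8 2 6 5 6 → sum 37
  kept as-is: 6 0 9 2 8 0 3 → sum 28
Total = 37 + 28 = 65.
Check digit = (10 − (65 mod 10)) mod 10 = 5.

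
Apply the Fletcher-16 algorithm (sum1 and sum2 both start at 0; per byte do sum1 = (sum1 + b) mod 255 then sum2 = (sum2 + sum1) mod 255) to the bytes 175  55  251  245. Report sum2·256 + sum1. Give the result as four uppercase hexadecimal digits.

52D8

Running sums (mod 255):
  after byte 0 (175): sum1=175, sum2=175
  after byte 1 (55): sum1=230, sum2=150
  after byte 2 (251): sum1=226, sum2=121
  after byte 3 (245): sum1=216, sum2=82
Checksum = sum2·256 + sum1 = 82·256 + 216 = 21208 = 0x52D8.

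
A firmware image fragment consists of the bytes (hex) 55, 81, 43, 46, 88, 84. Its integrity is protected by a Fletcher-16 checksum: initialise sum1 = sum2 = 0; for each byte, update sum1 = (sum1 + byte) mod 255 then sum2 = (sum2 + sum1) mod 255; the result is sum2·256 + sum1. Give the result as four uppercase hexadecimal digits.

FC6D

Running sums (mod 255):
  after byte 0 (55): sum1=85, sum2=85
  after byte 1 (81): sum1=214, sum2=44
  after byte 2 (43): sum1=26, sum2=70
  after byte 3 (46): sum1=96, sum2=166
  after byte 4 (88): sum1=232, sum2=143
  after byte 5 (84): sum1=109, sum2=252
Checksum = sum2·256 + sum1 = 252·256 + 109 = 64621 = 0xFC6D.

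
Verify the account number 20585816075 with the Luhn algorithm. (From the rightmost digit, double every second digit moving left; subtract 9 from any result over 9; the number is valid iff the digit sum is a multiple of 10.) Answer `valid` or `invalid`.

From the right, keep odd positions and double even positions (subtract 9 from any doubled value over 9):
  doubled (positions 2,4,...): 5 3 7 7 0 → sum 22
  kept (positions 1,3,...): 5 0 1 5 5 2 → sum 18
Total = 40.
40 mod 10 = 0, so the number is valid.

valid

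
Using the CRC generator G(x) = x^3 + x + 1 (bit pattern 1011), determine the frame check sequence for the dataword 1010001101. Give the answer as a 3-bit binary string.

101

Append 3 zeros: 1010001101000. Divide by 1011 (XOR where the leading bit is 1):
  pos 0: 1010 XOR 1011 = 0001
  pos 3: 1001 XOR 1011 = 0010
  pos 5: 1010 XOR 1011 = 0001
  pos 8: 1100 XOR 1011 = 0111
  pos 9: 1110 XOR 1011 = 0101
Remainder (last 3 bits) = 101. This is the CRC / FCS.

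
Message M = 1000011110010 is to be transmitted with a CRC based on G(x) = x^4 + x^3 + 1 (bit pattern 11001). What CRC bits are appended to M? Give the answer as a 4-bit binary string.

0101

Append 4 zeros: 10000111100100000. Divide by 11001 (XOR where the leading bit is 1):
  pos 0: 10000 XOR 11001 = 01001
  pos 1: 10011 XOR 11001 = 01010
  pos 2: 10101 XOR 11001 = 01100
  pos 3: 11001 XOR 11001 = 00000
  pos 8: 10010 XOR 11001 = 01011
  pos 9: 10110 XOR 11001 = 01111
  pos 10: 11110 XOR 11001 = 00111
  pos 12: 11100 XOR 11001 = 00101
Remainder (last 4 bits) = 0101. This is the CRC / FCS.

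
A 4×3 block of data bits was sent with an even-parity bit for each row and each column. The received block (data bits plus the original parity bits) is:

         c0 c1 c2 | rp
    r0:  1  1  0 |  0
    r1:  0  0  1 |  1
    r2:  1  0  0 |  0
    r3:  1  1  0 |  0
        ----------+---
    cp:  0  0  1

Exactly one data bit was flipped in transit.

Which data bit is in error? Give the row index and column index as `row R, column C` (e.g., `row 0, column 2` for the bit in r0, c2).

Recompute each row's even parity and compare to rp:
  r0: data parity 0, sent rp 0 → ok
  r1: data parity 1, sent rp 1 → ok
  r2: data parity 1, sent rp 0 → mismatch
  r3: data parity 0, sent rp 0 → ok
Recompute each column's even parity and compare to cp:
  c0: data parity 1, sent cp 0 → mismatch
  c1: data parity 0, sent cp 0 → ok
  c2: data parity 1, sent cp 1 → ok
Exactly one row (r2) and one column (c0) fail → the flipped bit is at their intersection.

row 2, column 0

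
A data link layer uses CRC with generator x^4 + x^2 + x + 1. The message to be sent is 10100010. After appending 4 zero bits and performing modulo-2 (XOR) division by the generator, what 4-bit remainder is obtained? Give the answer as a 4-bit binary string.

1101

Append 4 zeros: 101000100000. Divide by 10111 (XOR where the leading bit is 1):
  pos 0: 10100 XOR 10111 = 00011
  pos 3: 11010 XOR 10111 = 01101
  pos 4: 11010 XOR 10111 = 01101
  pos 5: 11010 XOR 10111 = 01101
  pos 6: 11010 XOR 10111 = 01101
  pos 7: 11010 XOR 10111 = 01101
Remainder (last 4 bits) = 1101. This is the CRC / FCS.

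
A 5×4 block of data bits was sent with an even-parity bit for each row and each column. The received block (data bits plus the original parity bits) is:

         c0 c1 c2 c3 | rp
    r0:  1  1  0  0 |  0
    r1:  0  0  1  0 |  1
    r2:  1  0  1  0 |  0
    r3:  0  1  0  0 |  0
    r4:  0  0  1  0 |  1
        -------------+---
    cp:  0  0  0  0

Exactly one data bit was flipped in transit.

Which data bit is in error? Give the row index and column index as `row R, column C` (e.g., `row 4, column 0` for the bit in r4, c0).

row 3, column 2

Recompute each row's even parity and compare to rp:
  r0: data parity 0, sent rp 0 → ok
  r1: data parity 1, sent rp 1 → ok
  r2: data parity 0, sent rp 0 → ok
  r3: data parity 1, sent rp 0 → mismatch
  r4: data parity 1, sent rp 1 → ok
Recompute each column's even parity and compare to cp:
  c0: data parity 0, sent cp 0 → ok
  c1: data parity 0, sent cp 0 → ok
  c2: data parity 1, sent cp 0 → mismatch
  c3: data parity 0, sent cp 0 → ok
Exactly one row (r3) and one column (c2) fail → the flipped bit is at their intersection.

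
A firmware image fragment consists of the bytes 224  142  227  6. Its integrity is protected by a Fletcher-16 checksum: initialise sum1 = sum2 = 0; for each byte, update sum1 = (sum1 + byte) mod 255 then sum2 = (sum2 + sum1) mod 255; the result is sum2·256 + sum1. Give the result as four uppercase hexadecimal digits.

FC59

Running sums (mod 255):
  after byte 0 (224): sum1=224, sum2=224
  after byte 1 (142): sum1=111, sum2=80
  after byte 2 (227): sum1=83, sum2=163
  after byte 3 (6): sum1=89, sum2=252
Checksum = sum2·256 + sum1 = 252·256 + 89 = 64601 = 0xFC59.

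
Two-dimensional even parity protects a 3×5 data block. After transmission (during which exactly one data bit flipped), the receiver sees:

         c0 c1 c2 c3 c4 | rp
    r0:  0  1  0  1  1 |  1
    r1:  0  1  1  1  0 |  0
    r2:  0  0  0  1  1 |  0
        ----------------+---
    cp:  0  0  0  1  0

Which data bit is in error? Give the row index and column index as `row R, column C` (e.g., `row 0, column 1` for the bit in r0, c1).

row 1, column 2

Recompute each row's even parity and compare to rp:
  r0: data parity 1, sent rp 1 → ok
  r1: data parity 1, sent rp 0 → mismatch
  r2: data parity 0, sent rp 0 → ok
Recompute each column's even parity and compare to cp:
  c0: data parity 0, sent cp 0 → ok
  c1: data parity 0, sent cp 0 → ok
  c2: data parity 1, sent cp 0 → mismatch
  c3: data parity 1, sent cp 1 → ok
  c4: data parity 0, sent cp 0 → ok
Exactly one row (r1) and one column (c2) fail → the flipped bit is at their intersection.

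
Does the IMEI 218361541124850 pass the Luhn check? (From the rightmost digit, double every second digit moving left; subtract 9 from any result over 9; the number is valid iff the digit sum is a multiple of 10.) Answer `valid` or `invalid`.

invalid

From the right, keep odd positions and double even positions (subtract 9 from any doubled value over 9):
  doubled (positions 2,4,...): 1 8 2 8 2 6 2 → sum 29
  kept (positions 1,3,...): 0 8 2 1 5 6 8 2 → sum 32
Total = 61.
61 mod 10 = 1, so the number is invalid.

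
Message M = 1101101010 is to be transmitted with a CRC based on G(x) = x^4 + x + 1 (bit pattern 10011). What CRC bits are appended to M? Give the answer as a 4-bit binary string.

Append 4 zeros: 11011010100000. Divide by 10011 (XOR where the leading bit is 1):
  pos 0: 11011 XOR 10011 = 01000
  pos 1: 10000 XOR 10011 = 00011
  pos 4: 11101 XOR 10011 = 01110
  pos 5: 11100 XOR 10011 = 01111
  pos 6: 11110 XOR 10011 = 01101
  pos 7: 11010 XOR 10011 = 01001
  pos 8: 10010 XOR 10011 = 00001
Remainder (last 4 bits) = 0010. This is the CRC / FCS.

0010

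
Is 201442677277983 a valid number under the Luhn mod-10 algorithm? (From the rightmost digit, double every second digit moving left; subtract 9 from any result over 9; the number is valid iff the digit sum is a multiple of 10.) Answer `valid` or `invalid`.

From the right, keep odd positions and double even positions (subtract 9 from any doubled value over 9):
  doubled (positions 2,4,...): 7 5 4 5 4 8 0 → sum 33
  kept (positions 1,3,...): 3 9 7 7 6 4 1 2 → sum 39
Total = 72.
72 mod 10 = 2, so the number is invalid.

invalid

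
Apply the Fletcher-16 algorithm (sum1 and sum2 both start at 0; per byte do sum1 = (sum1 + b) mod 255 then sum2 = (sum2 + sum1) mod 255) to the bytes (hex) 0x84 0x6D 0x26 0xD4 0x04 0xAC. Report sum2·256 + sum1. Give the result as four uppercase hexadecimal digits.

Running sums (mod 255):
  after byte 0 (0x84): sum1=132, sum2=132
  after byte 1 (0x6D): sum1=241, sum2=118
  after byte 2 (0x26): sum1=24, sum2=142
  after byte 3 (0xD4): sum1=236, sum2=123
  after byte 4 (0x04): sum1=240, sum2=108
  after byte 5 (0xAC): sum1=157, sum2=10
Checksum = sum2·256 + sum1 = 10·256 + 157 = 2717 = 0x0A9D.

0A9D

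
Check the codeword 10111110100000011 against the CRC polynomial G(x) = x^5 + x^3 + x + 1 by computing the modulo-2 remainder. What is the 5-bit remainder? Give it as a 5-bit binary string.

00001

Modulo-2 division of 10111110100000011 by 101011:
  pos 0: 101111 XOR 101011 = 000100
  pos 3: 100101 XOR 101011 = 001110
  pos 5: 111000 XOR 101011 = 010011
  pos 6: 100110 XOR 101011 = 001101
  pos 8: 110100 XOR 101011 = 011111
  pos 9: 111110 XOR 101011 = 010101
  pos 10: 101011 XOR 101011 = 000000
Remainder = 00001 (nonzero — an error is detected).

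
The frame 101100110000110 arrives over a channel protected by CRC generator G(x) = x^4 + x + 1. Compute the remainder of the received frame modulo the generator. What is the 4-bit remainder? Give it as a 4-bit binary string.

0000

Modulo-2 division of 101100110000110 by 10011:
  pos 0: 10110 XOR 10011 = 00101
  pos 2: 10101 XOR 10011 = 00110
  pos 4: 11010 XOR 10011 = 01001
  pos 5: 10010 XOR 10011 = 00001
  pos 9: 10011 XOR 10011 = 00000
Remainder = 0000 (zero — the frame passes the CRC check).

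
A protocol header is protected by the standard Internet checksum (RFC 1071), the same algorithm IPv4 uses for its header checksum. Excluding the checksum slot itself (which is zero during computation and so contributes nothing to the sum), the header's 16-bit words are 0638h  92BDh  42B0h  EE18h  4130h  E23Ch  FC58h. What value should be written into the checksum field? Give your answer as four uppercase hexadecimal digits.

167B

One's-complement addition (fold any carry out of bit 15 back into bit 0):
  0x0638 + 0x92BD = 0x098F5
  0x98F5 + 0x42B0 = 0x0DBA5
  0xDBA5 + 0xEE18 = 0x1C9BD → wrap carry → 0xC9BE
  0xC9BE + 0x4130 = 0x10AEE → wrap carry → 0x0AEF
  0x0AEF + 0xE23C = 0x0ED2B
  0xED2B + 0xFC58 = 0x1E983 → wrap carry → 0xE984
One's-complement sum = 0xE984.
Checksum = ~0xE984 & 0xFFFF = 0x167B.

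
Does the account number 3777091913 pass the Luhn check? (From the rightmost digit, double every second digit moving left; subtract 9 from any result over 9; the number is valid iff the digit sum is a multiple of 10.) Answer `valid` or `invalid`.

valid

From the right, keep odd positions and double even positions (subtract 9 from any doubled value over 9):
  doubled (positions 2,4,...): 2 2 0 5 6 → sum 15
  kept (positions 1,3,...): 3 9 9 7 7 → sum 35
Total = 50.
50 mod 10 = 0, so the number is valid.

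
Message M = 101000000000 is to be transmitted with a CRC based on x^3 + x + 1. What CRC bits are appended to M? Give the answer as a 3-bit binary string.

110

Append 3 zeros: 101000000000000. Divide by 1011 (XOR where the leading bit is 1):
  pos 0: 1010 XOR 1011 = 0001
  pos 3: 1000 XOR 1011 = 0011
  pos 5: 1100 XOR 1011 = 0111
  pos 6: 1110 XOR 1011 = 0101
  pos 7: 1010 XOR 1011 = 0001
  pos 10: 1000 XOR 1011 = 0011
Remainder (last 3 bits) = 110. This is the CRC / FCS.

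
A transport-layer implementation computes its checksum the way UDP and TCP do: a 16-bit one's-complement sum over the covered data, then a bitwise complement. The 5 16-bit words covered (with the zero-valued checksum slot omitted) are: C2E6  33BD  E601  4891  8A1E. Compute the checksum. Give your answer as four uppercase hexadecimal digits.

50AA

One's-complement addition (fold any carry out of bit 15 back into bit 0):
  0xC2E6 + 0x33BD = 0x0F6A3
  0xF6A3 + 0xE601 = 0x1DCA4 → wrap carry → 0xDCA5
  0xDCA5 + 0x4891 = 0x12536 → wrap carry → 0x2537
  0x2537 + 0x8A1E = 0x0AF55
One's-complement sum = 0xAF55.
Checksum = ~0xAF55 & 0xFFFF = 0x50AA.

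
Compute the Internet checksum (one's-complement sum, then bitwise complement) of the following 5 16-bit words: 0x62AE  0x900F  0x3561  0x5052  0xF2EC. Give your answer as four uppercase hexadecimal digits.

One's-complement addition (fold any carry out of bit 15 back into bit 0):
  0x62AE + 0x900F = 0x0F2BD
  0xF2BD + 0x3561 = 0x1281E → wrap carry → 0x281F
  0x281F + 0x5052 = 0x07871
  0x7871 + 0xF2EC = 0x16B5D → wrap carry → 0x6B5E
One's-complement sum = 0x6B5E.
Checksum = ~0x6B5E & 0xFFFF = 0x94A1.

94A1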